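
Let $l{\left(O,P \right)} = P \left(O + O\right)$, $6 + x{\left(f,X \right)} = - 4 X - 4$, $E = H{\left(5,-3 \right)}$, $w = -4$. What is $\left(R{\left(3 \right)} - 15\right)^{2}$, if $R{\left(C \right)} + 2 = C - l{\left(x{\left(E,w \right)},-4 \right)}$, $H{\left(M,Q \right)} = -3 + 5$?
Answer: $1156$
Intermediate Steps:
$H{\left(M,Q \right)} = 2$
$E = 2$
$x{\left(f,X \right)} = -10 - 4 X$ ($x{\left(f,X \right)} = -6 - \left(4 + 4 X\right) = -10 - 4 X$)
$l{\left(O,P \right)} = 2 O P$ ($l{\left(O,P \right)} = P 2 O = 2 O P$)
$R{\left(C \right)} = 46 + C$ ($R{\left(C \right)} = -2 + \left(C - 2 \left(-10 - -16\right) \left(-4\right)\right) = -2 + \left(C - 2 \left(-10 + 16\right) \left(-4\right)\right) = -2 + \left(C - 2 \cdot 6 \left(-4\right)\right) = -2 + \left(C - -48\right) = -2 + \left(C + 48\right) = -2 + \left(48 + C\right) = 46 + C$)
$\left(R{\left(3 \right)} - 15\right)^{2} = \left(\left(46 + 3\right) - 15\right)^{2} = \left(49 - 15\right)^{2} = 34^{2} = 1156$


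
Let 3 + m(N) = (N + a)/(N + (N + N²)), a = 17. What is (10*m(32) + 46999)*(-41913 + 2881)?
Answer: -7333246347/4 ≈ -1.8333e+9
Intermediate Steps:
m(N) = -3 + (17 + N)/(N² + 2*N) (m(N) = -3 + (N + 17)/(N + (N + N²)) = -3 + (17 + N)/(N² + 2*N))
(10*m(32) + 46999)*(-41913 + 2881) = (10*((17 - 5*32 - 3*32²)/(32*(2 + 32))) + 46999)*(-41913 + 2881) = (10*((1/32)*(17 - 160 - 3*1024)/34) + 46999)*(-39032) = (10*((1/32)*(1/34)*(17 - 160 - 3072)) + 46999)*(-39032) = (10*((1/32)*(1/34)*(-3215)) + 46999)*(-39032) = (10*(-3215/1088) + 46999)*(-39032) = (-16075/544 + 46999)*(-39032) = (25551381/544)*(-39032) = -7333246347/4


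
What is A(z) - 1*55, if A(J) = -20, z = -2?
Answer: -75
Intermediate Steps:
A(z) - 1*55 = -20 - 1*55 = -20 - 55 = -75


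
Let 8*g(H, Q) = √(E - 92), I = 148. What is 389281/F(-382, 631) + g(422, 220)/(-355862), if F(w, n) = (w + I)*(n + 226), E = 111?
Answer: -389281/200538 - √19/2846896 ≈ -1.9412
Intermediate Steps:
F(w, n) = (148 + w)*(226 + n) (F(w, n) = (w + 148)*(n + 226) = (148 + w)*(226 + n))
g(H, Q) = √19/8 (g(H, Q) = √(111 - 92)/8 = √19/8)
389281/F(-382, 631) + g(422, 220)/(-355862) = 389281/(33448 + 148*631 + 226*(-382) + 631*(-382)) + (√19/8)/(-355862) = 389281/(33448 + 93388 - 86332 - 241042) + (√19/8)*(-1/355862) = 389281/(-200538) - √19/2846896 = 389281*(-1/200538) - √19/2846896 = -389281/200538 - √19/2846896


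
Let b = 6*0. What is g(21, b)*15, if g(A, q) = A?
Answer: 315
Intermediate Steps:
b = 0
g(21, b)*15 = 21*15 = 315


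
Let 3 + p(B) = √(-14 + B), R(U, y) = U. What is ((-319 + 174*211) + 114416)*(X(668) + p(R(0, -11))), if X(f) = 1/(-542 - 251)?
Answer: -358930180/793 + 150811*I*√14 ≈ -4.5262e+5 + 5.6428e+5*I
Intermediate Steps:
X(f) = -1/793 (X(f) = 1/(-793) = -1/793)
p(B) = -3 + √(-14 + B)
((-319 + 174*211) + 114416)*(X(668) + p(R(0, -11))) = ((-319 + 174*211) + 114416)*(-1/793 + (-3 + √(-14 + 0))) = ((-319 + 36714) + 114416)*(-1/793 + (-3 + √(-14))) = (36395 + 114416)*(-1/793 + (-3 + I*√14)) = 150811*(-2380/793 + I*√14) = -358930180/793 + 150811*I*√14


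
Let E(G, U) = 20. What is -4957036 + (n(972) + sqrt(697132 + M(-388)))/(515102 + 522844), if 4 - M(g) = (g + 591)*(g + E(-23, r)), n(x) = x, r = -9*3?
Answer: -857522614514/172991 + 8*sqrt(335)/172991 ≈ -4.9570e+6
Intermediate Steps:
r = -27
M(g) = 4 - (20 + g)*(591 + g) (M(g) = 4 - (g + 591)*(g + 20) = 4 - (591 + g)*(20 + g) = 4 - (20 + g)*(591 + g))
-4957036 + (n(972) + sqrt(697132 + M(-388)))/(515102 + 522844) = -4957036 + (972 + sqrt(697132 + (-11816 - 1*(-388)**2 - 611*(-388))))/(515102 + 522844) = -4957036 + (972 + sqrt(697132 + (-11816 - 1*150544 + 237068)))/1037946 = -4957036 + (972 + sqrt(697132 + (-11816 - 150544 + 237068)))*(1/1037946) = -4957036 + (972 + sqrt(697132 + 74708))*(1/1037946) = -4957036 + (972 + sqrt(771840))*(1/1037946) = -4957036 + (972 + 48*sqrt(335))*(1/1037946) = -4957036 + (162/172991 + 8*sqrt(335)/172991) = -857522614514/172991 + 8*sqrt(335)/172991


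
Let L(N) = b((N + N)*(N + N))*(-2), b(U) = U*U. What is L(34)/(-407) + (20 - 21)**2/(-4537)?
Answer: 194014605417/1846559 ≈ 1.0507e+5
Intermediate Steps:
b(U) = U**2
L(N) = -32*N**4 (L(N) = ((N + N)*(N + N))**2*(-2) = ((2*N)*(2*N))**2*(-2) = (4*N**2)**2*(-2) = (16*N**4)*(-2) = -32*N**4)
L(34)/(-407) + (20 - 21)**2/(-4537) = -32*34**4/(-407) + (20 - 21)**2/(-4537) = -32*1336336*(-1/407) + (-1)**2*(-1/4537) = -42762752*(-1/407) + 1*(-1/4537) = 42762752/407 - 1/4537 = 194014605417/1846559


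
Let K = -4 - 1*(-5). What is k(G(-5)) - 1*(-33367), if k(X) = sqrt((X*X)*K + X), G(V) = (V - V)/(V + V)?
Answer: 33367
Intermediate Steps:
K = 1 (K = -4 + 5 = 1)
G(V) = 0 (G(V) = 0/((2*V)) = 0*(1/(2*V)) = 0)
k(X) = sqrt(X + X**2) (k(X) = sqrt((X*X)*1 + X) = sqrt(X**2*1 + X) = sqrt(X**2 + X) = sqrt(X + X**2))
k(G(-5)) - 1*(-33367) = sqrt(0*(1 + 0)) - 1*(-33367) = sqrt(0*1) + 33367 = sqrt(0) + 33367 = 0 + 33367 = 33367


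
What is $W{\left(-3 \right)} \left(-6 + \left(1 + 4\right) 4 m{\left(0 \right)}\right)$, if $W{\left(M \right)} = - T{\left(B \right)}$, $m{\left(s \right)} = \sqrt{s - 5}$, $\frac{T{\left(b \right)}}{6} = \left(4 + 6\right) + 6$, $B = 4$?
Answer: $576 - 1920 i \sqrt{5} \approx 576.0 - 4293.3 i$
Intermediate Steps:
$T{\left(b \right)} = 96$ ($T{\left(b \right)} = 6 \left(\left(4 + 6\right) + 6\right) = 6 \left(10 + 6\right) = 6 \cdot 16 = 96$)
$m{\left(s \right)} = \sqrt{-5 + s}$
$W{\left(M \right)} = -96$ ($W{\left(M \right)} = \left(-1\right) 96 = -96$)
$W{\left(-3 \right)} \left(-6 + \left(1 + 4\right) 4 m{\left(0 \right)}\right) = - 96 \left(-6 + \left(1 + 4\right) 4 \sqrt{-5 + 0}\right) = - 96 \left(-6 + 5 \cdot 4 \sqrt{-5}\right) = - 96 \left(-6 + 20 i \sqrt{5}\right) = 576 - 1920 i \sqrt{5}$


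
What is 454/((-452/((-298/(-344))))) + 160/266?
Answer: -1388699/5169976 ≈ -0.26861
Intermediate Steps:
454/((-452/((-298/(-344))))) + 160/266 = 454/((-452/((-298*(-1/344))))) + 160*(1/266) = 454/((-452/149/172)) + 80/133 = 454/((-452*172/149)) + 80/133 = 454/(-77744/149) + 80/133 = 454*(-149/77744) + 80/133 = -33823/38872 + 80/133 = -1388699/5169976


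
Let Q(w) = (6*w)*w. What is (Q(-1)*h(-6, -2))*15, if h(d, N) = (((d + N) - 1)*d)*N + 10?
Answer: -8820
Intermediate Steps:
h(d, N) = 10 + N*d*(-1 + N + d) (h(d, N) = (((N + d) - 1)*d)*N + 10 = ((-1 + N + d)*d)*N + 10 = (d*(-1 + N + d))*N + 10 = N*d*(-1 + N + d) + 10 = 10 + N*d*(-1 + N + d))
Q(w) = 6*w²
(Q(-1)*h(-6, -2))*15 = ((6*(-1)²)*(10 - 2*(-6)² - 6*(-2)² - 1*(-2)*(-6)))*15 = ((6*1)*(10 - 2*36 - 6*4 - 12))*15 = (6*(10 - 72 - 24 - 12))*15 = (6*(-98))*15 = -588*15 = -8820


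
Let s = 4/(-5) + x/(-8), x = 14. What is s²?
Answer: 2601/400 ≈ 6.5025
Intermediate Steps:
s = -51/20 (s = 4/(-5) + 14/(-8) = 4*(-⅕) + 14*(-⅛) = -⅘ - 7/4 = -51/20 ≈ -2.5500)
s² = (-51/20)² = 2601/400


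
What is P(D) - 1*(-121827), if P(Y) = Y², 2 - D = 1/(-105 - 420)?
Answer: 33579671476/275625 ≈ 1.2183e+5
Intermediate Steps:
D = 1051/525 (D = 2 - 1/(-105 - 420) = 2 - 1/(-525) = 2 - 1*(-1/525) = 2 + 1/525 = 1051/525 ≈ 2.0019)
P(D) - 1*(-121827) = (1051/525)² - 1*(-121827) = 1104601/275625 + 121827 = 33579671476/275625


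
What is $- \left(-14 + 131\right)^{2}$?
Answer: $-13689$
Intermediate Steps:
$- \left(-14 + 131\right)^{2} = - 117^{2} = \left(-1\right) 13689 = -13689$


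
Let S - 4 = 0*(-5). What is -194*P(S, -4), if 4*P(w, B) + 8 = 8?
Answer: 0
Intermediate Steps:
S = 4 (S = 4 + 0*(-5) = 4 + 0 = 4)
P(w, B) = 0 (P(w, B) = -2 + (1/4)*8 = -2 + 2 = 0)
-194*P(S, -4) = -194*0 = 0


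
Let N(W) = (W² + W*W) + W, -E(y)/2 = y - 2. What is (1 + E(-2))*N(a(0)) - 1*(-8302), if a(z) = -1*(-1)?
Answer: 8329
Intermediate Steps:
a(z) = 1
E(y) = 4 - 2*y (E(y) = -2*(y - 2) = -2*(-2 + y) = 4 - 2*y)
N(W) = W + 2*W² (N(W) = (W² + W²) + W = 2*W² + W = W + 2*W²)
(1 + E(-2))*N(a(0)) - 1*(-8302) = (1 + (4 - 2*(-2)))*(1*(1 + 2*1)) - 1*(-8302) = (1 + (4 + 4))*(1*(1 + 2)) + 8302 = (1 + 8)*(1*3) + 8302 = 9*3 + 8302 = 27 + 8302 = 8329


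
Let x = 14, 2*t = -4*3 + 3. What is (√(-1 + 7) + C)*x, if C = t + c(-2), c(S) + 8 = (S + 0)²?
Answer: -119 + 14*√6 ≈ -84.707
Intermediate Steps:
t = -9/2 (t = (-4*3 + 3)/2 = (-12 + 3)/2 = (½)*(-9) = -9/2 ≈ -4.5000)
c(S) = -8 + S² (c(S) = -8 + (S + 0)² = -8 + S²)
C = -17/2 (C = -9/2 + (-8 + (-2)²) = -9/2 + (-8 + 4) = -9/2 - 4 = -17/2 ≈ -8.5000)
(√(-1 + 7) + C)*x = (√(-1 + 7) - 17/2)*14 = (√6 - 17/2)*14 = (-17/2 + √6)*14 = -119 + 14*√6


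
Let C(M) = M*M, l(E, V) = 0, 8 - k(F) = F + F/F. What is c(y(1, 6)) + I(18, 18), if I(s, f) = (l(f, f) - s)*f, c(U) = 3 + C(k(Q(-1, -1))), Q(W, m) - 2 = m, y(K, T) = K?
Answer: -285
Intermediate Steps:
Q(W, m) = 2 + m
k(F) = 7 - F (k(F) = 8 - (F + F/F) = 8 - (F + 1) = 8 - (1 + F) = 8 + (-1 - F) = 7 - F)
C(M) = M**2
c(U) = 39 (c(U) = 3 + (7 - (2 - 1))**2 = 3 + (7 - 1*1)**2 = 3 + (7 - 1)**2 = 3 + 6**2 = 3 + 36 = 39)
I(s, f) = -f*s (I(s, f) = (0 - s)*f = (-s)*f = -f*s)
c(y(1, 6)) + I(18, 18) = 39 - 1*18*18 = 39 - 324 = -285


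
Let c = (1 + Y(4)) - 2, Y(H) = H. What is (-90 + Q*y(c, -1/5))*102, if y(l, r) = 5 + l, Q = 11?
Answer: -204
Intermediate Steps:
c = 3 (c = (1 + 4) - 2 = 5 - 2 = 3)
(-90 + Q*y(c, -1/5))*102 = (-90 + 11*(5 + 3))*102 = (-90 + 11*8)*102 = (-90 + 88)*102 = -2*102 = -204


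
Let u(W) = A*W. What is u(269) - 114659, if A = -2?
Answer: -115197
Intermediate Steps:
u(W) = -2*W
u(269) - 114659 = -2*269 - 114659 = -538 - 114659 = -115197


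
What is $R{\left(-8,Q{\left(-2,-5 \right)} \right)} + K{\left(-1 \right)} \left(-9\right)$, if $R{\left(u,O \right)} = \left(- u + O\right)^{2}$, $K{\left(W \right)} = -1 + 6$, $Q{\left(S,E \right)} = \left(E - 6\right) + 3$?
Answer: $-45$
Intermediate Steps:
$Q{\left(S,E \right)} = -3 + E$ ($Q{\left(S,E \right)} = \left(E - 6\right) + 3 = \left(-6 + E\right) + 3 = -3 + E$)
$K{\left(W \right)} = 5$
$R{\left(u,O \right)} = \left(O - u\right)^{2}$
$R{\left(-8,Q{\left(-2,-5 \right)} \right)} + K{\left(-1 \right)} \left(-9\right) = \left(\left(-3 - 5\right) - -8\right)^{2} + 5 \left(-9\right) = \left(-8 + 8\right)^{2} - 45 = 0^{2} - 45 = 0 - 45 = -45$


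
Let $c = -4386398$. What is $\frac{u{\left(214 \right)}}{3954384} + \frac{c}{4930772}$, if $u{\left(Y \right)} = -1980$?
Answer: $- \frac{17217524799}{19343418556} \approx -0.8901$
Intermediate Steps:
$\frac{u{\left(214 \right)}}{3954384} + \frac{c}{4930772} = - \frac{1980}{3954384} - \frac{4386398}{4930772} = \left(-1980\right) \frac{1}{3954384} - \frac{2193199}{2465386} = - \frac{55}{109844} - \frac{2193199}{2465386} = - \frac{17217524799}{19343418556}$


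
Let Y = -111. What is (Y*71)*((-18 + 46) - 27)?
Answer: -7881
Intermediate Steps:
(Y*71)*((-18 + 46) - 27) = (-111*71)*((-18 + 46) - 27) = -7881*(28 - 27) = -7881*1 = -7881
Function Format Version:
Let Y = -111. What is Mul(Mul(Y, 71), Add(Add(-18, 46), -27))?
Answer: -7881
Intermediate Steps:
Mul(Mul(Y, 71), Add(Add(-18, 46), -27)) = Mul(Mul(-111, 71), Add(Add(-18, 46), -27)) = Mul(-7881, Add(28, -27)) = Mul(-7881, 1) = -7881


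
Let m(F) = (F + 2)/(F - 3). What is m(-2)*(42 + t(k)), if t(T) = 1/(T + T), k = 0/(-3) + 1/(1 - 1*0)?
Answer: 0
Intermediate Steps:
k = 1 (k = 0*(-⅓) + 1/(1 + 0) = 0 + 1/1 = 0 + 1*1 = 0 + 1 = 1)
m(F) = (2 + F)/(-3 + F)
t(T) = 1/(2*T)
m(-2)*(42 + t(k)) = ((2 - 2)/(-3 - 2))*(42 + (½)/1) = (0/(-5))*(42 + (½)*1) = (-⅕*0)*(42 + ½) = 0*(85/2) = 0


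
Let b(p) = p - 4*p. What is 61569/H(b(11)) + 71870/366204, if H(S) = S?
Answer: -3757407061/2014122 ≈ -1865.5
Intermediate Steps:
b(p) = -3*p
61569/H(b(11)) + 71870/366204 = 61569/((-3*11)) + 71870/366204 = 61569/(-33) + 71870*(1/366204) = 61569*(-1/33) + 35935/183102 = -20523/11 + 35935/183102 = -3757407061/2014122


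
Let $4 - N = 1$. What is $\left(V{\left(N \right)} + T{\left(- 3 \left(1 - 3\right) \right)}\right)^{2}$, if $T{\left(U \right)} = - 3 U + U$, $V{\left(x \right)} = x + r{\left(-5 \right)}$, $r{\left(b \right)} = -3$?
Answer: $144$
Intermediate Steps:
$N = 3$ ($N = 4 - 1 = 3$)
$V{\left(x \right)} = -3 + x$ ($V{\left(x \right)} = x - 3 = -3 + x$)
$T{\left(U \right)} = - 2 U$
$\left(V{\left(N \right)} + T{\left(- 3 \left(1 - 3\right) \right)}\right)^{2} = \left(\left(-3 + 3\right) - 2 \left(- 3 \left(1 - 3\right)\right)\right)^{2} = \left(0 - 2 \left(\left(-3\right) \left(-2\right)\right)\right)^{2} = \left(0 - 12\right)^{2} = \left(-12\right)^{2} = 144$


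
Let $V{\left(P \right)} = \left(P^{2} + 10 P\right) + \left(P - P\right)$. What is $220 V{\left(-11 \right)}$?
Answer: $2420$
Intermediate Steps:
$V{\left(P \right)} = P^{2} + 10 P$ ($V{\left(P \right)} = \left(P^{2} + 10 P\right) + 0 = P^{2} + 10 P$)
$220 V{\left(-11 \right)} = 220 \left(- 11 \left(10 - 11\right)\right) = 220 \left(\left(-11\right) \left(-1\right)\right) = 220 \cdot 11 = 2420$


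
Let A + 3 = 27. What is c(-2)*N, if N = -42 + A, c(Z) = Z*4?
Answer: 144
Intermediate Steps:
c(Z) = 4*Z
A = 24 (A = -3 + 27 = 24)
N = -18 (N = -42 + 24 = -18)
c(-2)*N = (4*(-2))*(-18) = -8*(-18) = 144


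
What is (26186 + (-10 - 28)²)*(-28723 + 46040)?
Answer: 478468710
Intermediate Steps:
(26186 + (-10 - 28)²)*(-28723 + 46040) = (26186 + (-38)²)*17317 = (26186 + 1444)*17317 = 27630*17317 = 478468710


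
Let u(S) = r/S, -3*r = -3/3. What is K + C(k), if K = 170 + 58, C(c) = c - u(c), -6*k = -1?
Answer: 1357/6 ≈ 226.17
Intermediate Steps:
r = 1/3 (r = -(-1)/3 = -1/3*(-1) = 1/3 ≈ 0.33333)
u(S) = 1/(3*S)
k = 1/6 (k = -1/6*(-1) = 1/6 ≈ 0.16667)
C(c) = c - 1/(3*c)
K = 228
K + C(k) = 228 + (1/6 - 1/(3*1/6)) = 228 + (1/6 - 1/3*6) = 228 + (1/6 - 2) = 228 - 11/6 = 1357/6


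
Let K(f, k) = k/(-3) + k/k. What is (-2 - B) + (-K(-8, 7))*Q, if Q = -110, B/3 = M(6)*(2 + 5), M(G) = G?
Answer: -824/3 ≈ -274.67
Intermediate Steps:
K(f, k) = 1 - k/3 (K(f, k) = k*(-⅓) + 1 = -k/3 + 1 = 1 - k/3)
B = 126 (B = 3*(6*(2 + 5)) = 3*(6*7) = 3*42 = 126)
(-2 - B) + (-K(-8, 7))*Q = (-2 - 1*126) - (1 - ⅓*7)*(-110) = (-2 - 126) - (1 - 7/3)*(-110) = -128 - 1*(-4/3)*(-110) = -128 + (4/3)*(-110) = -128 - 440/3 = -824/3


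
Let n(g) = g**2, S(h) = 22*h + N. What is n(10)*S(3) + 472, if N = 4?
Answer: 7472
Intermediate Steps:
S(h) = 4 + 22*h (S(h) = 22*h + 4 = 4 + 22*h)
n(10)*S(3) + 472 = 10**2*(4 + 22*3) + 472 = 100*(4 + 66) + 472 = 100*70 + 472 = 7000 + 472 = 7472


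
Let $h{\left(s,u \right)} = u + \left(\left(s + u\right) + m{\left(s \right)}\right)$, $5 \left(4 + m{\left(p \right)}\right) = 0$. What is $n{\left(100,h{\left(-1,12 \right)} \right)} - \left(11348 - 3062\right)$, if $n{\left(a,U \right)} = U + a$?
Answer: $-8167$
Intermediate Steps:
$m{\left(p \right)} = -4$ ($m{\left(p \right)} = -4 + \frac{1}{5} \cdot 0 = -4 + 0 = -4$)
$h{\left(s,u \right)} = -4 + s + 2 u$ ($h{\left(s,u \right)} = u - \left(4 - s - u\right) = u + \left(-4 + s + u\right) = -4 + s + 2 u$)
$n{\left(100,h{\left(-1,12 \right)} \right)} - \left(11348 - 3062\right) = \left(\left(-4 - 1 + 2 \cdot 12\right) + 100\right) - \left(11348 - 3062\right) = \left(\left(-4 - 1 + 24\right) + 100\right) - 8286 = \left(19 + 100\right) - 8286 = 119 - 8286 = -8167$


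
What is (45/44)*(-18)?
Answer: -405/22 ≈ -18.409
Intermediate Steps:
(45/44)*(-18) = -405/22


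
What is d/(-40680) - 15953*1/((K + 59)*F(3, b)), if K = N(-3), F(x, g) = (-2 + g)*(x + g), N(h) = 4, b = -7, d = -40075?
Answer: -442919/73224 ≈ -6.0488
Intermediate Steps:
F(x, g) = (-2 + g)*(g + x)
K = 4
d/(-40680) - 15953*1/((K + 59)*F(3, b)) = -40075/(-40680) - 15953*1/((4 + 59)*((-7)² - 2*(-7) - 2*3 - 7*3)) = -40075*(-1/40680) - 15953*1/(63*(49 + 14 - 6 - 21)) = 8015/8136 - 15953/(63*36) = 8015/8136 - 15953/2268 = 8015/8136 - 15953*1/2268 = 8015/8136 - 2279/324 = -442919/73224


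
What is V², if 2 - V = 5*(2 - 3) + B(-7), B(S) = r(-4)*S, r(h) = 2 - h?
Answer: 2401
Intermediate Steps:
B(S) = 6*S (B(S) = (2 - 1*(-4))*S = (2 + 4)*S = 6*S)
V = 49 (V = 2 - (5*(2 - 3) + 6*(-7)) = 2 - (5*(-1) - 42) = 2 - (-5 - 42) = 2 - 1*(-47) = 2 + 47 = 49)
V² = 49² = 2401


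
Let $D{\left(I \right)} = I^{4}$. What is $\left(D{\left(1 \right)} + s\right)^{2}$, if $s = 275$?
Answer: $76176$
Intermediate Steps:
$\left(D{\left(1 \right)} + s\right)^{2} = \left(1^{4} + 275\right)^{2} = \left(1 + 275\right)^{2} = 276^{2} = 76176$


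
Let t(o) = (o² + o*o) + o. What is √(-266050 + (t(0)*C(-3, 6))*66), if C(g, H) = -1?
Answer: 5*I*√10642 ≈ 515.8*I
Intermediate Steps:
t(o) = o + 2*o² (t(o) = (o² + o²) + o = 2*o² + o = o + 2*o²)
√(-266050 + (t(0)*C(-3, 6))*66) = √(-266050 + ((0*(1 + 2*0))*(-1))*66) = √(-266050 + ((0*(1 + 0))*(-1))*66) = √(-266050 + ((0*1)*(-1))*66) = √(-266050 + (0*(-1))*66) = √(-266050 + 0*66) = √(-266050 + 0) = √(-266050) = 5*I*√10642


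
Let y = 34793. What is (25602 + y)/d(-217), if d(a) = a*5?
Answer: -12079/217 ≈ -55.664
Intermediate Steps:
d(a) = 5*a
(25602 + y)/d(-217) = (25602 + 34793)/((5*(-217))) = 60395/(-1085) = 60395*(-1/1085) = -12079/217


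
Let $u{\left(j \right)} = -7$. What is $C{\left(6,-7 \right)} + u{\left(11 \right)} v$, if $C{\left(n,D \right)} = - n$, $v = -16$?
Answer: $106$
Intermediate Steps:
$C{\left(6,-7 \right)} + u{\left(11 \right)} v = \left(-1\right) 6 - -112 = -6 + 112 = 106$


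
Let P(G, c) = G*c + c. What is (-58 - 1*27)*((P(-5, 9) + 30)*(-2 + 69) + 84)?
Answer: 27030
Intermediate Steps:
P(G, c) = c + G*c
(-58 - 1*27)*((P(-5, 9) + 30)*(-2 + 69) + 84) = (-58 - 1*27)*((9*(1 - 5) + 30)*(-2 + 69) + 84) = (-58 - 27)*((9*(-4) + 30)*67 + 84) = -85*((-36 + 30)*67 + 84) = -85*(-6*67 + 84) = -85*(-402 + 84) = -85*(-318) = 27030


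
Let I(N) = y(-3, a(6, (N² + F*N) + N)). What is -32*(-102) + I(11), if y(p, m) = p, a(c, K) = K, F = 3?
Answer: 3261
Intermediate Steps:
I(N) = -3
-32*(-102) + I(11) = -32*(-102) - 3 = 3264 - 3 = 3261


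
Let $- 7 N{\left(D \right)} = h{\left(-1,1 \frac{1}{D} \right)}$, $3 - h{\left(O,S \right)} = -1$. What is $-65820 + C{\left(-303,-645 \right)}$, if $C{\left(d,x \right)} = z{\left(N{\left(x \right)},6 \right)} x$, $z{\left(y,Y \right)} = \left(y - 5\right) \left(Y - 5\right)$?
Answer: $- \frac{435585}{7} \approx -62226.0$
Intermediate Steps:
$h{\left(O,S \right)} = 4$ ($h{\left(O,S \right)} = 3 - -1 = 3 + 1 = 4$)
$N{\left(D \right)} = - \frac{4}{7}$ ($N{\left(D \right)} = \left(- \frac{1}{7}\right) 4 = - \frac{4}{7}$)
$z{\left(y,Y \right)} = \left(-5 + Y\right) \left(-5 + y\right)$ ($z{\left(y,Y \right)} = \left(-5 + y\right) \left(-5 + Y\right) = \left(-5 + Y\right) \left(-5 + y\right)$)
$C{\left(d,x \right)} = - \frac{39 x}{7}$ ($C{\left(d,x \right)} = \left(25 - 30 - - \frac{20}{7} + 6 \left(- \frac{4}{7}\right)\right) x = \left(25 - 30 + \frac{20}{7} - \frac{24}{7}\right) x = - \frac{39 x}{7}$)
$-65820 + C{\left(-303,-645 \right)} = -65820 - - \frac{25155}{7} = -65820 + \frac{25155}{7} = - \frac{435585}{7}$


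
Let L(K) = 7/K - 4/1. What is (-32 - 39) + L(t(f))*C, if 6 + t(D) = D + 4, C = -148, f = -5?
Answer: 669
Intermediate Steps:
t(D) = -2 + D (t(D) = -6 + (D + 4) = -6 + (4 + D) = -2 + D)
L(K) = -4 + 7/K (L(K) = 7/K - 4*1 = 7/K - 4 = -4 + 7/K)
(-32 - 39) + L(t(f))*C = (-32 - 39) + (-4 + 7/(-2 - 5))*(-148) = -71 + (-4 + 7/(-7))*(-148) = -71 + (-4 + 7*(-1/7))*(-148) = -71 + (-4 - 1)*(-148) = -71 - 5*(-148) = -71 + 740 = 669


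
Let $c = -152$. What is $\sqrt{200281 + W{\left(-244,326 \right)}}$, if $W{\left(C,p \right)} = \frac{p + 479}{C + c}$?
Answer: $\frac{\sqrt{872415181}}{66} \approx 447.53$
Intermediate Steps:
$W{\left(C,p \right)} = \frac{479 + p}{-152 + C}$ ($W{\left(C,p \right)} = \frac{p + 479}{C - 152} = \frac{479 + p}{-152 + C}$)
$\sqrt{200281 + W{\left(-244,326 \right)}} = \sqrt{200281 + \frac{479 + 326}{-152 - 244}} = \sqrt{200281 + \frac{1}{-396} \cdot 805} = \sqrt{200281 - \frac{805}{396}} = \sqrt{\frac{79310471}{396}} = \frac{\sqrt{872415181}}{66}$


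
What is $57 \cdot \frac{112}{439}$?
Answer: $\frac{6384}{439} \approx 14.542$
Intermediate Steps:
$57 \cdot \frac{112}{439} = \frac{6384}{439}$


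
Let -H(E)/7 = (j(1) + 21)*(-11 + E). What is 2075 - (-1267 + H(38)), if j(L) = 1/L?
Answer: 7500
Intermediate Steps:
j(L) = 1/L
H(E) = 1694 - 154*E (H(E) = -7*(1/1 + 21)*(-11 + E) = -7*(1 + 21)*(-11 + E) = -154*(-11 + E) = -7*(-242 + 22*E) = 1694 - 154*E)
2075 - (-1267 + H(38)) = 2075 - (-1267 + (1694 - 154*38)) = 2075 - (-1267 + (1694 - 5852)) = 2075 - (-1267 - 4158) = 2075 - 1*(-5425) = 2075 + 5425 = 7500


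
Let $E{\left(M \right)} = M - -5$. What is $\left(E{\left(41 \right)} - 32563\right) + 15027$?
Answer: $-17490$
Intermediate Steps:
$E{\left(M \right)} = 5 + M$ ($E{\left(M \right)} = M + 5 = 5 + M$)
$\left(E{\left(41 \right)} - 32563\right) + 15027 = \left(\left(5 + 41\right) - 32563\right) + 15027 = \left(46 - 32563\right) + 15027 = -32517 + 15027 = -17490$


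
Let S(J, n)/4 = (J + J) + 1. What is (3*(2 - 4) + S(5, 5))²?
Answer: 1444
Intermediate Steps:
S(J, n) = 4 + 8*J (S(J, n) = 4*((J + J) + 1) = 4*(2*J + 1) = 4*(1 + 2*J) = 4 + 8*J)
(3*(2 - 4) + S(5, 5))² = (3*(2 - 4) + (4 + 8*5))² = (3*(-2) + (4 + 40))² = (-6 + 44)² = 38² = 1444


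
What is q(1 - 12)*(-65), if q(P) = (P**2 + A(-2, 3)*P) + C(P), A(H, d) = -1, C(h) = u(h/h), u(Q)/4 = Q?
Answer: -8840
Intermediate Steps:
u(Q) = 4*Q
C(h) = 4 (C(h) = 4*(h/h) = 4*1 = 4)
q(P) = 4 + P**2 - P (q(P) = (P**2 - P) + 4 = 4 + P**2 - P)
q(1 - 12)*(-65) = (4 + (1 - 12)**2 - (1 - 12))*(-65) = (4 + (-11)**2 - 1*(-11))*(-65) = (4 + 121 + 11)*(-65) = 136*(-65) = -8840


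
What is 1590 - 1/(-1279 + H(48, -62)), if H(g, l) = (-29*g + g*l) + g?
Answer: 8902411/5599 ≈ 1590.0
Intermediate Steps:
H(g, l) = -28*g + g*l
1590 - 1/(-1279 + H(48, -62)) = 1590 - 1/(-1279 + 48*(-28 - 62)) = 1590 - 1/(-1279 + 48*(-90)) = 1590 - 1/(-1279 - 4320) = 1590 - 1/(-5599) = 1590 - 1*(-1/5599) = 1590 + 1/5599 = 8902411/5599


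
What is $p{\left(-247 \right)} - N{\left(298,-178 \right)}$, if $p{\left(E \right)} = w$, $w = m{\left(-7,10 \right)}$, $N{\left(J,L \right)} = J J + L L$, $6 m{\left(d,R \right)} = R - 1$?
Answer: $- \frac{240973}{2} \approx -1.2049 \cdot 10^{5}$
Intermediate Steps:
$m{\left(d,R \right)} = - \frac{1}{6} + \frac{R}{6}$ ($m{\left(d,R \right)} = \frac{R - 1}{6} = \frac{-1 + R}{6} = - \frac{1}{6} + \frac{R}{6}$)
$N{\left(J,L \right)} = J^{2} + L^{2}$
$w = \frac{3}{2}$ ($w = - \frac{1}{6} + \frac{1}{6} \cdot 10 = - \frac{1}{6} + \frac{5}{3} = \frac{3}{2} \approx 1.5$)
$p{\left(E \right)} = \frac{3}{2}$
$p{\left(-247 \right)} - N{\left(298,-178 \right)} = \frac{3}{2} - \left(298^{2} + \left(-178\right)^{2}\right) = \frac{3}{2} - \left(88804 + 31684\right) = \frac{3}{2} - 120488 = - \frac{240973}{2}$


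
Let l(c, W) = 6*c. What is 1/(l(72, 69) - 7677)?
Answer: -1/7245 ≈ -0.00013803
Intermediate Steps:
1/(l(72, 69) - 7677) = 1/(6*72 - 7677) = 1/(432 - 7677) = 1/(-7245) = -1/7245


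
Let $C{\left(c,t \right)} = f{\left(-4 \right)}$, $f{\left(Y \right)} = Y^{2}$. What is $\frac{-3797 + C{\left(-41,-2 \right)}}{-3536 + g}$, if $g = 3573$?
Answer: $- \frac{3781}{37} \approx -102.19$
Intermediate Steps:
$C{\left(c,t \right)} = 16$ ($C{\left(c,t \right)} = \left(-4\right)^{2} = 16$)
$\frac{-3797 + C{\left(-41,-2 \right)}}{-3536 + g} = \frac{-3797 + 16}{-3536 + 3573} = - \frac{3781}{37}$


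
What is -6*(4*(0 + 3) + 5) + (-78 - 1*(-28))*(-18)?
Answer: 798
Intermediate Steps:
-6*(4*(0 + 3) + 5) + (-78 - 1*(-28))*(-18) = -6*(4*3 + 5) + (-78 + 28)*(-18) = -6*(12 + 5) - 50*(-18) = -6*17 + 900 = -102 + 900 = 798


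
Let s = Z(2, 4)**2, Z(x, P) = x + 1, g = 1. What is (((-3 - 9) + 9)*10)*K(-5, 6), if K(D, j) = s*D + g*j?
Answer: 1170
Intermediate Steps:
Z(x, P) = 1 + x
s = 9 (s = (1 + 2)**2 = 3**2 = 9)
K(D, j) = j + 9*D (K(D, j) = 9*D + 1*j = 9*D + j = j + 9*D)
(((-3 - 9) + 9)*10)*K(-5, 6) = (((-3 - 9) + 9)*10)*(6 + 9*(-5)) = ((-12 + 9)*10)*(6 - 45) = -3*10*(-39) = -30*(-39) = 1170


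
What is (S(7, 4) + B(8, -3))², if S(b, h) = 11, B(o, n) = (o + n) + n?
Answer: 169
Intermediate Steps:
B(o, n) = o + 2*n (B(o, n) = (n + o) + n = o + 2*n)
(S(7, 4) + B(8, -3))² = (11 + (8 + 2*(-3)))² = (11 + (8 - 6))² = (11 + 2)² = 13² = 169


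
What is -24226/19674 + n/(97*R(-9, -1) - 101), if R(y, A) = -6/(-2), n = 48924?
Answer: 239481959/934515 ≈ 256.26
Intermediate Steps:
R(y, A) = 3 (R(y, A) = -6*(-½) = 3)
-24226/19674 + n/(97*R(-9, -1) - 101) = -24226/19674 + 48924/(97*3 - 101) = -24226*1/19674 + 48924/(291 - 101) = -12113/9837 + 48924/190 = -12113/9837 + 48924*(1/190) = -12113/9837 + 24462/95 = 239481959/934515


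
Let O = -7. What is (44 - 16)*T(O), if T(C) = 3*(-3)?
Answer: -252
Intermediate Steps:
T(C) = -9
(44 - 16)*T(O) = (44 - 16)*(-9) = 28*(-9) = -252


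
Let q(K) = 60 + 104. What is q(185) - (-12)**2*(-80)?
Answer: 11684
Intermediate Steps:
q(K) = 164
q(185) - (-12)**2*(-80) = 164 - (-12)**2*(-80) = 164 - 144*(-80) = 164 - 1*(-11520) = 164 + 11520 = 11684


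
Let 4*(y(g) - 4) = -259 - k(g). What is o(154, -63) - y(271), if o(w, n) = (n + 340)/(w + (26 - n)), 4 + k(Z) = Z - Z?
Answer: 59185/972 ≈ 60.890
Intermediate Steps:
k(Z) = -4 (k(Z) = -4 + (Z - Z) = -4 + 0 = -4)
o(w, n) = (340 + n)/(26 + w - n)
y(g) = -239/4 (y(g) = 4 + (-259 - 1*(-4))/4 = 4 + (-259 + 4)/4 = 4 + (¼)*(-255) = 4 - 255/4 = -239/4)
o(154, -63) - y(271) = (340 - 63)/(26 + 154 - 1*(-63)) - 1*(-239/4) = 277/(26 + 154 + 63) + 239/4 = 277/243 + 239/4 = 59185/972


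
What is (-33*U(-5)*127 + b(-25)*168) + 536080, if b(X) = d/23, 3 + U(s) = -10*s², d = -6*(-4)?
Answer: 36721301/23 ≈ 1.5966e+6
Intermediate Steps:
d = 24
U(s) = -3 - 10*s²
b(X) = 24/23
(-33*U(-5)*127 + b(-25)*168) + 536080 = (-33*(-3 - 10*(-5)²)*127 + (24/23)*168) + 536080 = (-33*(-3 - 10*25)*127 + 4032/23) + 536080 = (-33*(-3 - 250)*127 + 4032/23) + 536080 = (-33*(-253)*127 + 4032/23) + 536080 = (8349*127 + 4032/23) + 536080 = (1060323 + 4032/23) + 536080 = 24391461/23 + 536080 = 36721301/23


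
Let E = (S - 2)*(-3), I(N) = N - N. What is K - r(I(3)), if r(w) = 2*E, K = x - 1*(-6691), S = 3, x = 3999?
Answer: 10696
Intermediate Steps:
I(N) = 0
K = 10690 (K = 3999 - 1*(-6691) = 3999 + 6691 = 10690)
E = -3 (E = (3 - 2)*(-3) = 1*(-3) = -3)
r(w) = -6 (r(w) = 2*(-3) = -6)
K - r(I(3)) = 10690 - 1*(-6) = 10690 + 6 = 10696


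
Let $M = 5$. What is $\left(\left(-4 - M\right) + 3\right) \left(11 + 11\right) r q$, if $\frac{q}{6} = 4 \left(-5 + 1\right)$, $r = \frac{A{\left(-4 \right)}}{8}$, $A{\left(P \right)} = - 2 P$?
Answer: $12672$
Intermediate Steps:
$r = 1$ ($r = \frac{\left(-2\right) \left(-4\right)}{8} = 8 \cdot \frac{1}{8} = 1$)
$q = -96$ ($q = 6 \cdot 4 \left(-5 + 1\right) = 6 \cdot 4 \left(-4\right) = 6 \left(-16\right) = -96$)
$\left(\left(-4 - M\right) + 3\right) \left(11 + 11\right) r q = \left(\left(-4 - 5\right) + 3\right) \left(11 + 11\right) 1 \left(-96\right) = \left(\left(-4 - 5\right) + 3\right) 22 \cdot 1 \left(-96\right) = \left(-9 + 3\right) 22 \cdot 1 \left(-96\right) = \left(-6\right) 22 \cdot 1 \left(-96\right) = \left(-132\right) 1 \left(-96\right) = \left(-132\right) \left(-96\right) = 12672$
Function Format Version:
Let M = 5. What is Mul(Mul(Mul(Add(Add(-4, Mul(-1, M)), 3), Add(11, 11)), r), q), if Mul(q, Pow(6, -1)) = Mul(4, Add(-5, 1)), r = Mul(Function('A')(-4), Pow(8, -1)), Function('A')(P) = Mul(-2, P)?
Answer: 12672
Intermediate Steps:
r = 1 (r = Mul(Mul(-2, -4), Pow(8, -1)) = Mul(8, Rational(1, 8)) = 1)
q = -96 (q = Mul(6, Mul(4, Add(-5, 1))) = Mul(6, Mul(4, -4)) = Mul(6, -16) = -96)
Mul(Mul(Mul(Add(Add(-4, Mul(-1, M)), 3), Add(11, 11)), r), q) = Mul(Mul(Mul(Add(Add(-4, Mul(-1, 5)), 3), Add(11, 11)), 1), -96) = Mul(Mul(Mul(Add(Add(-4, -5), 3), 22), 1), -96) = Mul(Mul(Mul(Add(-9, 3), 22), 1), -96) = Mul(Mul(Mul(-6, 22), 1), -96) = Mul(Mul(-132, 1), -96) = Mul(-132, -96) = 12672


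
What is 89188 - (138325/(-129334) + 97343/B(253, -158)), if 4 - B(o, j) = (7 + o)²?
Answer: 389872278676147/4371230532 ≈ 89191.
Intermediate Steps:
B(o, j) = 4 - (7 + o)²
89188 - (138325/(-129334) + 97343/B(253, -158)) = 89188 - (138325/(-129334) + 97343/(4 - (7 + 253)²)) = 89188 - (138325*(-1/129334) + 97343/(4 - 1*260²)) = 89188 - (-138325/129334 + 97343/(4 - 1*67600)) = 89188 - (-138325/129334 + 97343/(4 - 67600)) = 89188 - (-138325/129334 + 97343/(-67596)) = 89188 - (-138325/129334 + 97343*(-1/67596)) = 89188 - (-138325/129334 - 97343/67596) = 89188 - 1*(-10969988131/4371230532) = 89188 + 10969988131/4371230532 = 389872278676147/4371230532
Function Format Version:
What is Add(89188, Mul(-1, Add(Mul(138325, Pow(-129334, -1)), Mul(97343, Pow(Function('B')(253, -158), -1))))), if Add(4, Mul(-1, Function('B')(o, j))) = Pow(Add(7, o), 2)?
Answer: Rational(389872278676147, 4371230532) ≈ 89191.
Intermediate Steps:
Function('B')(o, j) = Add(4, Mul(-1, Pow(Add(7, o), 2)))
Add(89188, Mul(-1, Add(Mul(138325, Pow(-129334, -1)), Mul(97343, Pow(Function('B')(253, -158), -1))))) = Add(89188, Mul(-1, Add(Mul(138325, Pow(-129334, -1)), Mul(97343, Pow(Add(4, Mul(-1, Pow(Add(7, 253), 2))), -1))))) = Add(89188, Mul(-1, Add(Mul(138325, Rational(-1, 129334)), Mul(97343, Pow(Add(4, Mul(-1, Pow(260, 2))), -1))))) = Add(89188, Mul(-1, Add(Rational(-138325, 129334), Mul(97343, Pow(Add(4, Mul(-1, 67600)), -1))))) = Add(89188, Mul(-1, Add(Rational(-138325, 129334), Mul(97343, Pow(Add(4, -67600), -1))))) = Add(89188, Mul(-1, Add(Rational(-138325, 129334), Mul(97343, Pow(-67596, -1))))) = Add(89188, Mul(-1, Add(Rational(-138325, 129334), Mul(97343, Rational(-1, 67596))))) = Add(89188, Mul(-1, Add(Rational(-138325, 129334), Rational(-97343, 67596)))) = Add(89188, Mul(-1, Rational(-10969988131, 4371230532))) = Add(89188, Rational(10969988131, 4371230532)) = Rational(389872278676147, 4371230532)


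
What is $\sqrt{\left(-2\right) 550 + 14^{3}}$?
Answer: $2 \sqrt{411} \approx 40.546$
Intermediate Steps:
$\sqrt{\left(-2\right) 550 + 14^{3}} = \sqrt{-1100 + 2744} = \sqrt{1644} = 2 \sqrt{411}$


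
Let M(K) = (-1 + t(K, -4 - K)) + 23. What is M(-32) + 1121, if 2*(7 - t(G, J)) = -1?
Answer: 2301/2 ≈ 1150.5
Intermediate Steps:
t(G, J) = 15/2 (t(G, J) = 7 - ½*(-1) = 7 + ½ = 15/2)
M(K) = 59/2 (M(K) = (-1 + 15/2) + 23 = 13/2 + 23 = 59/2)
M(-32) + 1121 = 59/2 + 1121 = 2301/2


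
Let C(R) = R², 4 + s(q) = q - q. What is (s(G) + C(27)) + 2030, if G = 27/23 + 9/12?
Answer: 2755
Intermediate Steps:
G = 177/92 (G = 27*(1/23) + 9*(1/12) = 27/23 + ¾ = 177/92 ≈ 1.9239)
s(q) = -4 (s(q) = -4 + (q - q) = -4 + 0 = -4)
(s(G) + C(27)) + 2030 = (-4 + 27²) + 2030 = (-4 + 729) + 2030 = 725 + 2030 = 2755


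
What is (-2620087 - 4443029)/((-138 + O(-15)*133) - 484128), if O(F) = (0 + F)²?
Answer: 2354372/151447 ≈ 15.546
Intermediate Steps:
O(F) = F²
(-2620087 - 4443029)/((-138 + O(-15)*133) - 484128) = (-2620087 - 4443029)/((-138 + (-15)²*133) - 484128) = -7063116/((-138 + 225*133) - 484128) = -7063116/((-138 + 29925) - 484128) = -7063116/(29787 - 484128) = -7063116/(-454341) = -7063116*(-1/454341) = 2354372/151447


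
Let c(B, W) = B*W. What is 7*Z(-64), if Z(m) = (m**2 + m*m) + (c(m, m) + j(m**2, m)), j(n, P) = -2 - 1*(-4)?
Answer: 86030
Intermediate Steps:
j(n, P) = 2 (j(n, P) = -2 + 4 = 2)
Z(m) = 2 + 3*m**2 (Z(m) = (m**2 + m*m) + (m*m + 2) = (m**2 + m**2) + (m**2 + 2) = 2*m**2 + (2 + m**2) = 2 + 3*m**2)
7*Z(-64) = 7*(2 + 3*(-64)**2) = 7*(2 + 3*4096) = 7*(2 + 12288) = 7*12290 = 86030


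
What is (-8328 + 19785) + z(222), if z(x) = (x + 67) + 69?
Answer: 11815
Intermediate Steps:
z(x) = 136 + x (z(x) = (67 + x) + 69 = 136 + x)
(-8328 + 19785) + z(222) = (-8328 + 19785) + (136 + 222) = 11457 + 358 = 11815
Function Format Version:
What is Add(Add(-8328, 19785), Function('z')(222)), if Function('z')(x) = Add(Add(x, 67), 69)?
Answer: 11815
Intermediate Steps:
Function('z')(x) = Add(136, x) (Function('z')(x) = Add(Add(67, x), 69) = Add(136, x))
Add(Add(-8328, 19785), Function('z')(222)) = Add(Add(-8328, 19785), Add(136, 222)) = Add(11457, 358) = 11815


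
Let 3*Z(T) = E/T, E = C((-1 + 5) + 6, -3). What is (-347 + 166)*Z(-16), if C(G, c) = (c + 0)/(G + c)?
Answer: -181/112 ≈ -1.6161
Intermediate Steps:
C(G, c) = c/(G + c)
E = -3/7 (E = -3/(((-1 + 5) + 6) - 3) = -3/((4 + 6) - 3) = -3/(10 - 3) = -3/7 ≈ -0.42857)
Z(T) = -1/(7*T) (Z(T) = (-3/(7*T))/3 = -1/(7*T))
(-347 + 166)*Z(-16) = (-347 + 166)*(-⅐/(-16)) = -(-181)*(-1)/(7*16) = -181*1/112 = -181/112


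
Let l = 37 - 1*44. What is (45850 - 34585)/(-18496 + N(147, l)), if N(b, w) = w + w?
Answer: -751/1234 ≈ -0.60859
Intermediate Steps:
l = -7 (l = 37 - 44 = -7)
N(b, w) = 2*w
(45850 - 34585)/(-18496 + N(147, l)) = (45850 - 34585)/(-18496 + 2*(-7)) = 11265/(-18496 - 14) = 11265/(-18510) = 11265*(-1/18510) = -751/1234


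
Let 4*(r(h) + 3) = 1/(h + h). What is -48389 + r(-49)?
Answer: -18969665/392 ≈ -48392.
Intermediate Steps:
r(h) = -3 + 1/(8*h) (r(h) = -3 + 1/(4*(h + h)) = -3 + 1/(4*((2*h))) = -3 + (1/(2*h))/4 = -3 + 1/(8*h))
-48389 + r(-49) = -48389 + (-3 + (1/8)/(-49)) = -48389 + (-3 + (1/8)*(-1/49)) = -48389 + (-3 - 1/392) = -48389 - 1177/392 = -18969665/392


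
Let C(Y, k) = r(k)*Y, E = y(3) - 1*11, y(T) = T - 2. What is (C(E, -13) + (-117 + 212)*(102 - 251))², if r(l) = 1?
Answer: 200647225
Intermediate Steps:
y(T) = -2 + T
E = -10 (E = (-2 + 3) - 1*11 = 1 - 11 = -10)
C(Y, k) = Y (C(Y, k) = 1*Y = Y)
(C(E, -13) + (-117 + 212)*(102 - 251))² = (-10 + (-117 + 212)*(102 - 251))² = (-10 + 95*(-149))² = (-10 - 14155)² = (-14165)² = 200647225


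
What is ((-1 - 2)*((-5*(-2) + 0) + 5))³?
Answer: -91125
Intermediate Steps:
((-1 - 2)*((-5*(-2) + 0) + 5))³ = (-3*((10 + 0) + 5))³ = (-3*(10 + 5))³ = (-3*15)³ = (-45)³ = -91125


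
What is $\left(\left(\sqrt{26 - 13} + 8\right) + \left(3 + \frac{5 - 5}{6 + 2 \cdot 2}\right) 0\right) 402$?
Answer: $3216 + 402 \sqrt{13} \approx 4665.4$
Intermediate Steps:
$\left(\left(\sqrt{26 - 13} + 8\right) + \left(3 + \frac{5 - 5}{6 + 2 \cdot 2}\right) 0\right) 402 = \left(\left(\sqrt{26 - 13} + 8\right) + \left(3 + \frac{0}{6 + 4}\right) 0\right) 402 = \left(\left(\sqrt{26 - 13} + 8\right) + \left(3 + \frac{0}{10}\right) 0\right) 402 = \left(\left(\sqrt{13} + 8\right) + \left(3 + 0 \cdot \frac{1}{10}\right) 0\right) 402 = \left(\left(8 + \sqrt{13}\right) + \left(3 + 0\right) 0\right) 402 = \left(\left(8 + \sqrt{13}\right) + 3 \cdot 0\right) 402 = \left(\left(8 + \sqrt{13}\right) + 0\right) 402 = \left(8 + \sqrt{13}\right) 402 = 3216 + 402 \sqrt{13}$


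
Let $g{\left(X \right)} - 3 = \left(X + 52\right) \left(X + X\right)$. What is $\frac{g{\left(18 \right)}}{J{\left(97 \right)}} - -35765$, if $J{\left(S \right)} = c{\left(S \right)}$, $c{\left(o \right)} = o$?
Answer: $\frac{3471728}{97} \approx 35791.0$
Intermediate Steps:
$g{\left(X \right)} = 3 + 2 X \left(52 + X\right)$ ($g{\left(X \right)} = 3 + \left(X + 52\right) \left(X + X\right) = 3 + \left(52 + X\right) 2 X = 3 + 2 X \left(52 + X\right)$)
$J{\left(S \right)} = S$
$\frac{g{\left(18 \right)}}{J{\left(97 \right)}} - -35765 = \frac{3 + 2 \cdot 18^{2} + 104 \cdot 18}{97} - -35765 = \left(3 + 2 \cdot 324 + 1872\right) \frac{1}{97} + 35765 = \left(3 + 648 + 1872\right) \frac{1}{97} + 35765 = 2523 \cdot \frac{1}{97} + 35765 = \frac{2523}{97} + 35765 = \frac{3471728}{97}$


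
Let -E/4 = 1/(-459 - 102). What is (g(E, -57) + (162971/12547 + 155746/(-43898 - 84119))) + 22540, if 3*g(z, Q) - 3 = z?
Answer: 60966552746446528/2703283910217 ≈ 22553.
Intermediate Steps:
E = 4/561 (E = -4/(-459 - 102) = -4/(-561) = -4*(-1/561) = 4/561 ≈ 0.0071301)
g(z, Q) = 1 + z/3
(g(E, -57) + (162971/12547 + 155746/(-43898 - 84119))) + 22540 = ((1 + (⅓)*(4/561)) + (162971/12547 + 155746/(-43898 - 84119))) + 22540 = ((1 + 4/1683) + (162971*(1/12547) + 155746/(-128017))) + 22540 = (1687/1683 + (162971/12547 + 155746*(-1/128017))) + 22540 = (1687/1683 + (162971/12547 - 155746/128017)) + 22540 = (1687/1683 + 18908913445/1606229299) + 22540 = 34533410155348/2703283910217 + 22540 = 60966552746446528/2703283910217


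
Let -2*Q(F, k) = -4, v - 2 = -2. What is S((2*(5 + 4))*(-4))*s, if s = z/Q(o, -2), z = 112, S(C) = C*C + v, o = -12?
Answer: 290304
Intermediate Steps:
v = 0 (v = 2 - 2 = 0)
S(C) = C² (S(C) = C*C + 0 = C² + 0 = C²)
Q(F, k) = 2 (Q(F, k) = -½*(-4) = 2)
s = 56 (s = 112/2 = 112*(½) = 56)
S((2*(5 + 4))*(-4))*s = ((2*(5 + 4))*(-4))²*56 = ((2*9)*(-4))²*56 = (18*(-4))²*56 = (-72)²*56 = 5184*56 = 290304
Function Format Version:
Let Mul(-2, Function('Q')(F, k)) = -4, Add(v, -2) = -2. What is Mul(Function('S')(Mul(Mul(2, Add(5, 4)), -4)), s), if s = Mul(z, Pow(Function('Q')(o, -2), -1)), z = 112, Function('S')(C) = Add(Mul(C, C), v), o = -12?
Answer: 290304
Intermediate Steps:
v = 0 (v = Add(2, -2) = 0)
Function('S')(C) = Pow(C, 2) (Function('S')(C) = Add(Mul(C, C), 0) = Add(Pow(C, 2), 0) = Pow(C, 2))
Function('Q')(F, k) = 2 (Function('Q')(F, k) = Mul(Rational(-1, 2), -4) = 2)
s = 56 (s = Mul(112, Pow(2, -1)) = Mul(112, Rational(1, 2)) = 56)
Mul(Function('S')(Mul(Mul(2, Add(5, 4)), -4)), s) = Mul(Pow(Mul(Mul(2, Add(5, 4)), -4), 2), 56) = Mul(Pow(Mul(Mul(2, 9), -4), 2), 56) = Mul(Pow(Mul(18, -4), 2), 56) = Mul(Pow(-72, 2), 56) = Mul(5184, 56) = 290304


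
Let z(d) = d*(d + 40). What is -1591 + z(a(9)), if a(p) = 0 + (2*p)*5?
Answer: 10109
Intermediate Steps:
a(p) = 10*p (a(p) = 0 + 10*p = 10*p)
z(d) = d*(40 + d)
-1591 + z(a(9)) = -1591 + (10*9)*(40 + 10*9) = -1591 + 90*(40 + 90) = -1591 + 90*130 = -1591 + 11700 = 10109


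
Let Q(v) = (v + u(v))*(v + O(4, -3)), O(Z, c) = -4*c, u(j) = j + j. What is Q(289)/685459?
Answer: 260967/685459 ≈ 0.38072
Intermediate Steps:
u(j) = 2*j
Q(v) = 3*v*(12 + v) (Q(v) = (v + 2*v)*(v - 4*(-3)) = (3*v)*(v + 12) = (3*v)*(12 + v) = 3*v*(12 + v))
Q(289)/685459 = (3*289*(12 + 289))/685459 = (3*289*301)*(1/685459) = 260967*(1/685459) = 260967/685459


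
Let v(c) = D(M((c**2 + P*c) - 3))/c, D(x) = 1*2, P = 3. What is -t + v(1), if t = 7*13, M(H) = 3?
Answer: -89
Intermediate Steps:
D(x) = 2
v(c) = 2/c
t = 91
-t + v(1) = -1*91 + 2/1 = -91 + 2*1 = -91 + 2 = -89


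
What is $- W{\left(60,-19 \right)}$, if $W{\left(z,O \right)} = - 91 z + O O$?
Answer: $5099$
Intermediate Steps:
$W{\left(z,O \right)} = O^{2} - 91 z$ ($W{\left(z,O \right)} = - 91 z + O^{2} = O^{2} - 91 z$)
$- W{\left(60,-19 \right)} = - (\left(-19\right)^{2} - 5460) = - (361 - 5460) = \left(-1\right) \left(-5099\right) = 5099$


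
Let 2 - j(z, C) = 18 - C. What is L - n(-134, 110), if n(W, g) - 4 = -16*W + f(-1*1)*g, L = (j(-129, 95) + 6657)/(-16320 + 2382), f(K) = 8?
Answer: -21105500/6969 ≈ -3028.5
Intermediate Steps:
j(z, C) = -16 + C (j(z, C) = 2 - (18 - C) = 2 + (-18 + C) = -16 + C)
L = -3368/6969 (L = ((-16 + 95) + 6657)/(-16320 + 2382) = (79 + 6657)/(-13938) = 6736*(-1/13938) = -3368/6969 ≈ -0.48328)
n(W, g) = 4 - 16*W + 8*g (n(W, g) = 4 + (-16*W + 8*g) = 4 - 16*W + 8*g)
L - n(-134, 110) = -3368/6969 - (4 - 16*(-134) + 8*110) = -3368/6969 - (4 + 2144 + 880) = -3368/6969 - 1*3028 = -3368/6969 - 3028 = -21105500/6969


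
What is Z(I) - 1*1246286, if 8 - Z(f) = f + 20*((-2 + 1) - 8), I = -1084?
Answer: -1245014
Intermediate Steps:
Z(f) = 188 - f (Z(f) = 8 - (f + 20*((-2 + 1) - 8)) = 8 - (f + 20*(-1 - 8)) = 8 - (f + 20*(-9)) = 8 - (f - 180) = 8 - (-180 + f) = 8 + (180 - f) = 188 - f)
Z(I) - 1*1246286 = (188 - 1*(-1084)) - 1*1246286 = (188 + 1084) - 1246286 = 1272 - 1246286 = -1245014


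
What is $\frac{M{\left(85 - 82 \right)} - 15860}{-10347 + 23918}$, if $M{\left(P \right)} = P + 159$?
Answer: $- \frac{15698}{13571} \approx -1.1567$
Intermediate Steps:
$M{\left(P \right)} = 159 + P$
$\frac{M{\left(85 - 82 \right)} - 15860}{-10347 + 23918} = \frac{\left(159 + \left(85 - 82\right)\right) - 15860}{-10347 + 23918} = \frac{\left(159 + \left(85 - 82\right)\right) - 15860}{13571} = \left(\left(159 + 3\right) - 15860\right) \frac{1}{13571} = \left(162 - 15860\right) \frac{1}{13571} = \left(-15698\right) \frac{1}{13571} = - \frac{15698}{13571}$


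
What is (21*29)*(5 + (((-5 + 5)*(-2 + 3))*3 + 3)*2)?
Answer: 6699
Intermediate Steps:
(21*29)*(5 + (((-5 + 5)*(-2 + 3))*3 + 3)*2) = 609*(5 + ((0*1)*3 + 3)*2) = 609*(5 + (0*3 + 3)*2) = 609*(5 + (0 + 3)*2) = 609*(5 + 3*2) = 609*(5 + 6) = 609*11 = 6699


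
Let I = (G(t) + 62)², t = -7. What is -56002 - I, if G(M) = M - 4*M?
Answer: -62891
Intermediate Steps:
G(M) = -3*M
I = 6889 (I = (-3*(-7) + 62)² = (21 + 62)² = 83² = 6889)
-56002 - I = -56002 - 1*6889 = -56002 - 6889 = -62891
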